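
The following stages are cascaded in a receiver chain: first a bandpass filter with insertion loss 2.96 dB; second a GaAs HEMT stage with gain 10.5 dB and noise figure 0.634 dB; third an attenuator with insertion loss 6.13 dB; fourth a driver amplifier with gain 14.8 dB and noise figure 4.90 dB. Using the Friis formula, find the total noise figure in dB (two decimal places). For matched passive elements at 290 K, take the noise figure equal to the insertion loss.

Convert to linear (a loss of L dB is a gain of −L dB): F_i = 10^(NF_i/10), G_i = 10^(G_i,dB/10)
  Stage 1: F_1 = 10^(2.96/10) = 1.977, G_1 = 10^(−2.96/10) = 0.5058
  Stage 2: F_2 = 10^(0.634/10) = 1.157, G_2 = 10^(10.5/10) = 11.22
  Stage 3: F_3 = 10^(6.13/10) = 4.102, G_3 = 10^(−6.13/10) = 0.2438
  Stage 4: F_4 = 10^(4.90/10) = 3.090, G_4 = 10^(14.8/10) = 30.20
Friis cascade:
  F = 1.977 + (1.157 − 1)/0.5058 + (4.102 − 1)/5.675 + (3.090 − 1)/1.384 = 4.345
NF = 10 log₁₀(4.345) = 6.38 dB

6.38 dB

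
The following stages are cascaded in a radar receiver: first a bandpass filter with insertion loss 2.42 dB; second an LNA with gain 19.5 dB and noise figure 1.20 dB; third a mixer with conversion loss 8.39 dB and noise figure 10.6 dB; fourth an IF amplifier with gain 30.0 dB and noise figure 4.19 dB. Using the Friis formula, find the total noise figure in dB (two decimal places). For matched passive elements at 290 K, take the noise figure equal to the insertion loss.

Convert to linear (a loss of L dB is a gain of −L dB): F_i = 10^(NF_i/10), G_i = 10^(G_i,dB/10)
  Stage 1: F_1 = 10^(2.42/10) = 1.746, G_1 = 10^(−2.42/10) = 0.5728
  Stage 2: F_2 = 10^(1.20/10) = 1.318, G_2 = 10^(19.5/10) = 89.13
  Stage 3: F_3 = 10^(10.6/10) = 11.48, G_3 = 10^(−8.39/10) = 0.1449
  Stage 4: F_4 = 10^(4.19/10) = 2.624, G_4 = 10^(30.0/10) = 1000
Friis cascade:
  F = 1.746 + (1.318 − 1)/0.5728 + (11.48 − 1)/51.05 + (2.624 − 1)/7.396 = 2.726
NF = 10 log₁₀(2.726) = 4.36 dB

4.36 dB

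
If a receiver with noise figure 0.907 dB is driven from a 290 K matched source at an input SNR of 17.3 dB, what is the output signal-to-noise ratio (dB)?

By definition F = SNR_in/SNR_out, so in dB: SNR_out = SNR_in − NF
SNR_out = 17.3 − 0.907 = 16.393 dB

16.393 dB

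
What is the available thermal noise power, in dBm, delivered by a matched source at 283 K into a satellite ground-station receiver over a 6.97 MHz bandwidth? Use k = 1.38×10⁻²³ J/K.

P_n = kTB = 1.38×10⁻²³ × 283 × 6.97×10⁶ = 2.72×10⁻¹⁴ W
In dBm: 10 log₁₀(2.72×10⁻¹⁴ / 10⁻³) = −105.7 dBm

−105.7 dBm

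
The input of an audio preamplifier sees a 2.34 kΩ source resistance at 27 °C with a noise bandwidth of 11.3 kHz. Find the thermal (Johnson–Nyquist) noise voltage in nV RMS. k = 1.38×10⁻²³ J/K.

T = 27 °C + 273.15 = 300.15 K
V_n = √(4kTRB)
4kTRB = 4 × 1.38×10⁻²³ × 300.15 × 2.34×10³ × 1.13×10⁴ = 4.38×10⁻¹³ V²
V_n = √(4.38×10⁻¹³) = 6.62×10⁻⁷ V = 662 nV

662 nV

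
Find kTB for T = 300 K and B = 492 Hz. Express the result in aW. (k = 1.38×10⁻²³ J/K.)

2.04 aW

P_n = kTB = 1.38×10⁻²³ × 300 × 4.92×10² = 2.04×10⁻¹⁸ W = 2.04 aW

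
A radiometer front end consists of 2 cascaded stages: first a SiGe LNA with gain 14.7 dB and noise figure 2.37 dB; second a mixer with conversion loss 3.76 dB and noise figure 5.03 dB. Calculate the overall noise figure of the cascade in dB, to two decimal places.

2.55 dB

Convert to linear (a loss of L dB is a gain of −L dB): F_i = 10^(NF_i/10), G_i = 10^(G_i,dB/10)
  Stage 1: F_1 = 10^(2.37/10) = 1.726, G_1 = 10^(14.7/10) = 29.51
  Stage 2: F_2 = 10^(5.03/10) = 3.184, G_2 = 10^(−3.76/10) = 0.4207
Friis cascade:
  F = 1.726 + (3.184 − 1)/29.51 = 1.800
NF = 10 log₁₀(1.800) = 2.55 dB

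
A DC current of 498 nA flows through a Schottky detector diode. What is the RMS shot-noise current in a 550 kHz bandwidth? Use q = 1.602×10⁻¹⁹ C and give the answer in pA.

I_n = √(2qI·B)
2qI·B = 2 × 1.602×10⁻¹⁹ × 4.98×10⁻⁷ × 5.50×10⁵ = 8.78×10⁻²⁰ A²
I_n = √(8.78×10⁻²⁰) = 2.96×10⁻¹⁰ A = 296 pA

296 pA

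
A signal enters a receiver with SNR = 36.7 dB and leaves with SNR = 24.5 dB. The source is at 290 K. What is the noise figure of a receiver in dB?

NF (dB) = SNR_in(dB) − SNR_out(dB) when the source is at T₀
NF = 36.7 − 24.5 = 12.2 dB

12.2 dB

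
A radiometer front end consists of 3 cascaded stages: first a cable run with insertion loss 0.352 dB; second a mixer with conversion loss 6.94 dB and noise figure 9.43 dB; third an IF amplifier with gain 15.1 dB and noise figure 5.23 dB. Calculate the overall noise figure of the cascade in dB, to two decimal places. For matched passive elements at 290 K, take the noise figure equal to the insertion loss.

13.43 dB

Convert to linear (a loss of L dB is a gain of −L dB): F_i = 10^(NF_i/10), G_i = 10^(G_i,dB/10)
  Stage 1: F_1 = 10^(0.352/10) = 1.084, G_1 = 10^(−0.352/10) = 0.9221
  Stage 2: F_2 = 10^(9.43/10) = 8.770, G_2 = 10^(−6.94/10) = 0.2023
  Stage 3: F_3 = 10^(5.23/10) = 3.334, G_3 = 10^(15.1/10) = 32.36
Friis cascade:
  F = 1.084 + (8.770 − 1)/0.9221 + (3.334 − 1)/0.1866 = 22.02
NF = 10 log₁₀(22.02) = 13.43 dB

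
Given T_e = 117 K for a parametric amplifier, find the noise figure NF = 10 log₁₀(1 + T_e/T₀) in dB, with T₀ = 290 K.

1.47 dB

F = 1 + T_e/T₀ = 1 + 117/290 = 1.40345
NF = 10 log₁₀(1.40345) = 1.47 dB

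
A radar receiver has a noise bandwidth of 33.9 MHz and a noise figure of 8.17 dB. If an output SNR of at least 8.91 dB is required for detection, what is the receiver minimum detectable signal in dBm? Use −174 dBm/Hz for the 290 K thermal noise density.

−81.6 dBm

Sensitivity = −174 + 10 log₁₀(B) + NF + SNR_min
= −174 + 75.3 + 8.17 + 8.91
= −81.62 dBm → −81.6 dBm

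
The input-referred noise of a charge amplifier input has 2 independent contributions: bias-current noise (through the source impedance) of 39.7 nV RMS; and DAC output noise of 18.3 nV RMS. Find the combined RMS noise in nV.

43.7 nV

Uncorrelated sources add in power (mean-square): V_tot = √(ΣV_i²)
V_tot = √[(3.97×10⁻⁸)² + (1.83×10⁻⁸)²] = 4.37×10⁻⁸ V = 43.7 nV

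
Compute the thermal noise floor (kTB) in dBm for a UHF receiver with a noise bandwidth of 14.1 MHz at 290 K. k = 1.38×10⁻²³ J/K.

−102.5 dBm

P_n = kTB = 1.38×10⁻²³ × 290 × 1.41×10⁷ = 5.64×10⁻¹⁴ W
In dBm: 10 log₁₀(5.64×10⁻¹⁴ / 10⁻³) = −102.5 dBm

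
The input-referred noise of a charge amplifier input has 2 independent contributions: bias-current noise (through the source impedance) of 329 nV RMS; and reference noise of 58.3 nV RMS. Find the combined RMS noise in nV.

334 nV

Uncorrelated sources add in power (mean-square): V_tot = √(ΣV_i²)
V_tot = √[(3.29×10⁻⁷)² + (5.83×10⁻⁸)²] = 3.34×10⁻⁷ V = 334 nV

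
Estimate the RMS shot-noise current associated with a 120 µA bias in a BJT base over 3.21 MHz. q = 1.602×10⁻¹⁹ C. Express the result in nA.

11.1 nA

I_n = √(2qI·B)
2qI·B = 2 × 1.602×10⁻¹⁹ × 1.20×10⁻⁴ × 3.21×10⁶ = 1.23×10⁻¹⁶ A²
I_n = √(1.23×10⁻¹⁶) = 1.11×10⁻⁸ A = 11.1 nA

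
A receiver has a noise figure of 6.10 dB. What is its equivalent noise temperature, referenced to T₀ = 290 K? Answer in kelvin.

F = 10^(6.10/10) = 4.0738
T_e = (F − 1)·T₀ = (4.0738 − 1) × 290 = 891 K

891 K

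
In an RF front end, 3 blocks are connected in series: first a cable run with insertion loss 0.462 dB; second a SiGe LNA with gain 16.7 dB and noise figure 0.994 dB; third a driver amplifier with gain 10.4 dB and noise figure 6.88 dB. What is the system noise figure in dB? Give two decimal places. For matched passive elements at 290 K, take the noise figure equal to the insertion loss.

Convert to linear (a loss of L dB is a gain of −L dB): F_i = 10^(NF_i/10), G_i = 10^(G_i,dB/10)
  Stage 1: F_1 = 10^(0.462/10) = 1.112, G_1 = 10^(−0.462/10) = 0.8991
  Stage 2: F_2 = 10^(0.994/10) = 1.257, G_2 = 10^(16.7/10) = 46.77
  Stage 3: F_3 = 10^(6.88/10) = 4.875, G_3 = 10^(10.4/10) = 10.96
Friis cascade:
  F = 1.112 + (1.257 − 1)/0.8991 + (4.875 − 1)/42.05 = 1.490
NF = 10 log₁₀(1.490) = 1.73 dB

1.73 dB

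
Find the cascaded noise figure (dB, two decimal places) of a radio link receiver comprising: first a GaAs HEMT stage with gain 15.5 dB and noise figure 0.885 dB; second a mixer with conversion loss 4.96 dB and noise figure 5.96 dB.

1.17 dB

Convert to linear (a loss of L dB is a gain of −L dB): F_i = 10^(NF_i/10), G_i = 10^(G_i,dB/10)
  Stage 1: F_1 = 10^(0.885/10) = 1.226, G_1 = 10^(15.5/10) = 35.48
  Stage 2: F_2 = 10^(5.96/10) = 3.945, G_2 = 10^(−4.96/10) = 0.3192
Friis cascade:
  F = 1.226 + (3.945 − 1)/35.48 = 1.309
NF = 10 log₁₀(1.309) = 1.17 dB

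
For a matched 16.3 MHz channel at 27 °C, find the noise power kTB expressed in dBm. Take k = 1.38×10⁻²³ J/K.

T = 27 °C + 273.15 = 300.15 K
P_n = kTB = 1.38×10⁻²³ × 300.15 × 1.63×10⁷ = 6.75×10⁻¹⁴ W
In dBm: 10 log₁₀(6.75×10⁻¹⁴ / 10⁻³) = −101.7 dBm

−101.7 dBm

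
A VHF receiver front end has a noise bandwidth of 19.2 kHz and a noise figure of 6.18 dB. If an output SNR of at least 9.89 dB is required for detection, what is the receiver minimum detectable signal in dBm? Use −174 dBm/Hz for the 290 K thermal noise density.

−115.1 dBm

Sensitivity = −174 + 10 log₁₀(B) + NF + SNR_min
= −174 + 42.83 + 6.18 + 9.89
= −115.10 dBm → −115.1 dBm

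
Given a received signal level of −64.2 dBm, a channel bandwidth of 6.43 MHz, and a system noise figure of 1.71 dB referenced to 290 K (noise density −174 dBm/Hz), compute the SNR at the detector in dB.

40.0 dB

Noise floor: N = −174 + 10 log₁₀(B) + NF
10 log₁₀(6.43×10⁶) = 68.08 dB
N = −174 + 68.08 + 1.71 = −104.21 dBm
SNR = P_sig − N = −64.2 − (−104.21) = 40.01 dB → 40.0 dB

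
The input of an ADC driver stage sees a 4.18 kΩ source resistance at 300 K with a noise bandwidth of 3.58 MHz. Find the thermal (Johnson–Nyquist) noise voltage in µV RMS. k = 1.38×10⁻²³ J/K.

15.7 µV

V_n = √(4kTRB)
4kTRB = 4 × 1.38×10⁻²³ × 300 × 4.18×10³ × 3.58×10⁶ = 2.48×10⁻¹⁰ V²
V_n = √(2.48×10⁻¹⁰) = 1.57×10⁻⁵ V = 15.7 µV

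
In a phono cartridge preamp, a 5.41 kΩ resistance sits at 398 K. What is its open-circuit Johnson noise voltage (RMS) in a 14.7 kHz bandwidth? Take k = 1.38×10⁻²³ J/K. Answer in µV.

1.32 µV

V_n = √(4kTRB)
4kTRB = 4 × 1.38×10⁻²³ × 398 × 5.41×10³ × 1.47×10⁴ = 1.75×10⁻¹² V²
V_n = √(1.75×10⁻¹²) = 1.32×10⁻⁶ V = 1.32 µV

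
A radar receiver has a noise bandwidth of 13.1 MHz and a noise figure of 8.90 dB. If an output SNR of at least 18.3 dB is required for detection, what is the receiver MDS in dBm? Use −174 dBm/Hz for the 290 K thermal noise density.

−75.6 dBm

Sensitivity = −174 + 10 log₁₀(B) + NF + SNR_min
= −174 + 71.17 + 8.90 + 18.3
= −75.63 dBm → −75.6 dBm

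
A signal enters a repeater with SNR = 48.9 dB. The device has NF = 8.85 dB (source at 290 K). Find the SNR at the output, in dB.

40.05 dB

By definition F = SNR_in/SNR_out, so in dB: SNR_out = SNR_in − NF
SNR_out = 48.9 − 8.85 = 40.05 dB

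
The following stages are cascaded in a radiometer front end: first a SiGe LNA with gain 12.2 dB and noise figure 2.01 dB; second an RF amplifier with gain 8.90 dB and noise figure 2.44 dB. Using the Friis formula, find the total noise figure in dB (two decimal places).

2.13 dB

Convert to linear (a loss of L dB is a gain of −L dB): F_i = 10^(NF_i/10), G_i = 10^(G_i,dB/10)
  Stage 1: F_1 = 10^(2.01/10) = 1.589, G_1 = 10^(12.2/10) = 16.60
  Stage 2: F_2 = 10^(2.44/10) = 1.754, G_2 = 10^(8.90/10) = 7.762
Friis cascade:
  F = 1.589 + (1.754 − 1)/16.60 = 1.634
NF = 10 log₁₀(1.634) = 2.13 dB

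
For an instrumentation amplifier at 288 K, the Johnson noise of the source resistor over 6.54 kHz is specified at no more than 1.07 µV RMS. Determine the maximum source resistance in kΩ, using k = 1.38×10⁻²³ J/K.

Johnson–Nyquist: V_n = √(4kTRB) ⇒ R = V_n² / (4kTB)
4kTB = 4 × 1.38×10⁻²³ × 288 × 6.54×10³ = 1.04×10⁻¹⁶
R = (1.07×10⁻⁶)² / 1.04×10⁻¹⁶ = 1.10×10⁴ Ω = 11.0 kΩ

11.0 kΩ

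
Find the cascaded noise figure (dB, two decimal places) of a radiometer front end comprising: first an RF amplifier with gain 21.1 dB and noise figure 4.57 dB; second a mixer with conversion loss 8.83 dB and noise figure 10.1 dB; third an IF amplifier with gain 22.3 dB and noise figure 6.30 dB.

4.95 dB

Convert to linear (a loss of L dB is a gain of −L dB): F_i = 10^(NF_i/10), G_i = 10^(G_i,dB/10)
  Stage 1: F_1 = 10^(4.57/10) = 2.864, G_1 = 10^(21.1/10) = 128.8
  Stage 2: F_2 = 10^(10.1/10) = 10.23, G_2 = 10^(−8.83/10) = 0.1309
  Stage 3: F_3 = 10^(6.30/10) = 4.266, G_3 = 10^(22.3/10) = 169.8
Friis cascade:
  F = 2.864 + (10.23 − 1)/128.8 + (4.266 − 1)/16.87 = 3.129
NF = 10 log₁₀(3.129) = 4.95 dB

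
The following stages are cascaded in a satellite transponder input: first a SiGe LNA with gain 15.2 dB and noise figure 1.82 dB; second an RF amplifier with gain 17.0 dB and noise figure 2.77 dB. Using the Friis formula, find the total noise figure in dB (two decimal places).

1.90 dB

Convert to linear (a loss of L dB is a gain of −L dB): F_i = 10^(NF_i/10), G_i = 10^(G_i,dB/10)
  Stage 1: F_1 = 10^(1.82/10) = 1.521, G_1 = 10^(15.2/10) = 33.11
  Stage 2: F_2 = 10^(2.77/10) = 1.892, G_2 = 10^(17.0/10) = 50.12
Friis cascade:
  F = 1.521 + (1.892 − 1)/33.11 = 1.547
NF = 10 log₁₀(1.547) = 1.90 dB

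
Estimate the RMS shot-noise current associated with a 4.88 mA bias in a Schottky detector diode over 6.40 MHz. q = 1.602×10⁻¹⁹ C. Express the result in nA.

I_n = √(2qI·B)
2qI·B = 2 × 1.602×10⁻¹⁹ × 4.88×10⁻³ × 6.40×10⁶ = 1.00×10⁻¹⁴ A²
I_n = √(1.00×10⁻¹⁴) = 1.00×10⁻⁷ A = 100 nA

100 nA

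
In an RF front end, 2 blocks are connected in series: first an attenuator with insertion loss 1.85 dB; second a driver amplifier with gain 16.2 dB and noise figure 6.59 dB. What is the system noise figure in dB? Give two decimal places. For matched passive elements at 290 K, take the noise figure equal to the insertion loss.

Convert to linear (a loss of L dB is a gain of −L dB): F_i = 10^(NF_i/10), G_i = 10^(G_i,dB/10)
  Stage 1: F_1 = 10^(1.85/10) = 1.531, G_1 = 10^(−1.85/10) = 0.6531
  Stage 2: F_2 = 10^(6.59/10) = 4.560, G_2 = 10^(16.2/10) = 41.69
Friis cascade:
  F = 1.531 + (4.560 − 1)/0.6531 = 6.982
NF = 10 log₁₀(6.982) = 8.44 dB

8.44 dB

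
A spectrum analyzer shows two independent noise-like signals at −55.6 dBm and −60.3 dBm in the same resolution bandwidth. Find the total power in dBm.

−54.3 dBm

Convert to linear, add, convert back:
P₁ = 2.75×10⁻⁹ W, P₂ = 9.33×10⁻¹⁰ W
P_tot = 3.69×10⁻⁹ W → 10 log₁₀(P_tot / 10⁻³) = −54.3 dBm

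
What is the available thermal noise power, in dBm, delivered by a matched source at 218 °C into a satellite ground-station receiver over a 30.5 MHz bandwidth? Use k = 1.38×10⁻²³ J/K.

−96.8 dBm

T = 218 °C + 273.15 = 491.15 K
P_n = kTB = 1.38×10⁻²³ × 491.15 × 3.05×10⁷ = 2.07×10⁻¹³ W
In dBm: 10 log₁₀(2.07×10⁻¹³ / 10⁻³) = −96.8 dBm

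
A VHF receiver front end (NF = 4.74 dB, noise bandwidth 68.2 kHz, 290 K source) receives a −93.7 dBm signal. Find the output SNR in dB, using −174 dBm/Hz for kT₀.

Noise floor: N = −174 + 10 log₁₀(B) + NF
10 log₁₀(6.82×10⁴) = 48.34 dB
N = −174 + 48.34 + 4.74 = −120.92 dBm
SNR = P_sig − N = −93.7 − (−120.92) = 27.22 dB → 27.2 dB

27.2 dB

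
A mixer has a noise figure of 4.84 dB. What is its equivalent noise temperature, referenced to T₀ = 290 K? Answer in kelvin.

594 K

F = 10^(4.84/10) = 3.04789
T_e = (F − 1)·T₀ = (3.04789 − 1) × 290 = 594 K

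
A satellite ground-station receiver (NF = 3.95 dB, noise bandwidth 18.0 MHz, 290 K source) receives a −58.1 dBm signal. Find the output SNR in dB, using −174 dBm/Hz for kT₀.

Noise floor: N = −174 + 10 log₁₀(B) + NF
10 log₁₀(1.80×10⁷) = 72.55 dB
N = −174 + 72.55 + 3.95 = −97.50 dBm
SNR = P_sig − N = −58.1 − (−97.50) = 39.40 dB → 39.4 dB

39.4 dB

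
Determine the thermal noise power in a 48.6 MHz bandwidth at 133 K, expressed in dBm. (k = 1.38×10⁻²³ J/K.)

P_n = kTB = 1.38×10⁻²³ × 133 × 4.86×10⁷ = 8.92×10⁻¹⁴ W
In dBm: 10 log₁₀(8.92×10⁻¹⁴ / 10⁻³) = −100.5 dBm

−100.5 dBm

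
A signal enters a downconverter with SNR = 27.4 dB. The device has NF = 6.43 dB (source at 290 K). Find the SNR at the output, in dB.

By definition F = SNR_in/SNR_out, so in dB: SNR_out = SNR_in − NF
SNR_out = 27.4 − 6.43 = 20.97 dB

20.97 dB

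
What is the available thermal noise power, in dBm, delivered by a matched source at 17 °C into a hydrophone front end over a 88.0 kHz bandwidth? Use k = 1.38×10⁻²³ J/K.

−124.5 dBm

T = 17 °C + 273.15 = 290.15 K
P_n = kTB = 1.38×10⁻²³ × 290.15 × 8.80×10⁴ = 3.52×10⁻¹⁶ W
In dBm: 10 log₁₀(3.52×10⁻¹⁶ / 10⁻³) = −124.5 dBm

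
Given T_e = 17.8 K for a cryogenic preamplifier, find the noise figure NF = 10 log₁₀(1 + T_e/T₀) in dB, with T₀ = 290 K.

0.259 dB

F = 1 + T_e/T₀ = 1 + 17.8/290 = 1.06138
NF = 10 log₁₀(1.06138) = 0.259 dB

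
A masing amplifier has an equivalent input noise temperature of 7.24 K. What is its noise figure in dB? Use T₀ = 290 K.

F = 1 + T_e/T₀ = 1 + 7.24/290 = 1.02497
NF = 10 log₁₀(1.02497) = 0.107 dB

0.107 dB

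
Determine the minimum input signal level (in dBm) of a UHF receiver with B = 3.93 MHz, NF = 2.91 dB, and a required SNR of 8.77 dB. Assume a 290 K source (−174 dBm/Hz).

Sensitivity = −174 + 10 log₁₀(B) + NF + SNR_min
= −174 + 65.94 + 2.91 + 8.77
= −96.38 dBm → −96.4 dBm

−96.4 dBm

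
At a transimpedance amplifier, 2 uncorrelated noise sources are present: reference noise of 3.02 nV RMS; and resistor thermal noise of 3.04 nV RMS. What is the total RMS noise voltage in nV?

Uncorrelated sources add in power (mean-square): V_tot = √(ΣV_i²)
V_tot = √[(3.02×10⁻⁹)² + (3.04×10⁻⁹)²] = 4.29×10⁻⁹ V = 4.29 nV

4.29 nV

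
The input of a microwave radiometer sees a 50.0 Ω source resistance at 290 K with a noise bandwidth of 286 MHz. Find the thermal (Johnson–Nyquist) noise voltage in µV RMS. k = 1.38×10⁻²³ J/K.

15.1 µV

V_n = √(4kTRB)
4kTRB = 4 × 1.38×10⁻²³ × 290 × 5.00×10¹ × 2.86×10⁸ = 2.29×10⁻¹⁰ V²
V_n = √(2.29×10⁻¹⁰) = 1.51×10⁻⁵ V = 15.1 µV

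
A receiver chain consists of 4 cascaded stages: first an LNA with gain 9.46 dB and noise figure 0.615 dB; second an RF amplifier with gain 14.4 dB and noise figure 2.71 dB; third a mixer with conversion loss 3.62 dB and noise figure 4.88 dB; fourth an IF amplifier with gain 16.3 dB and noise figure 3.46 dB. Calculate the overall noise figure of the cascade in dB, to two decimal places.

Convert to linear (a loss of L dB is a gain of −L dB): F_i = 10^(NF_i/10), G_i = 10^(G_i,dB/10)
  Stage 1: F_1 = 10^(0.615/10) = 1.152, G_1 = 10^(9.46/10) = 8.831
  Stage 2: F_2 = 10^(2.71/10) = 1.866, G_2 = 10^(14.4/10) = 27.54
  Stage 3: F_3 = 10^(4.88/10) = 3.076, G_3 = 10^(−3.62/10) = 0.4345
  Stage 4: F_4 = 10^(3.46/10) = 2.218, G_4 = 10^(16.3/10) = 42.66
Friis cascade:
  F = 1.152 + (1.866 − 1)/8.831 + (3.076 − 1)/243.2 + (2.218 − 1)/105.7 = 1.270
NF = 10 log₁₀(1.270) = 1.04 dB

1.04 dB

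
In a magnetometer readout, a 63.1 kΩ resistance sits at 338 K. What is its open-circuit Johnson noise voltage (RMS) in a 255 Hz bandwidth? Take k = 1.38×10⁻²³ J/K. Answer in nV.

548 nV

V_n = √(4kTRB)
4kTRB = 4 × 1.38×10⁻²³ × 338 × 6.31×10⁴ × 2.55×10² = 3.00×10⁻¹³ V²
V_n = √(3.00×10⁻¹³) = 5.48×10⁻⁷ V = 548 nV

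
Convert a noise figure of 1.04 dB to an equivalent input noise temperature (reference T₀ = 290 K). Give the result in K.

F = 10^(1.04/10) = 1.27057
T_e = (F − 1)·T₀ = (1.27057 − 1) × 290 = 78.5 K

78.5 K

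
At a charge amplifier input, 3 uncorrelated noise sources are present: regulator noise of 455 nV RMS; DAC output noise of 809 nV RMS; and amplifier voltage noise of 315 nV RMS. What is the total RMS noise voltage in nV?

980 nV

Uncorrelated sources add in power (mean-square): V_tot = √(ΣV_i²)
V_tot = √[(4.55×10⁻⁷)² + (8.09×10⁻⁷)² + (3.15×10⁻⁷)²] = 9.80×10⁻⁷ V = 980 nV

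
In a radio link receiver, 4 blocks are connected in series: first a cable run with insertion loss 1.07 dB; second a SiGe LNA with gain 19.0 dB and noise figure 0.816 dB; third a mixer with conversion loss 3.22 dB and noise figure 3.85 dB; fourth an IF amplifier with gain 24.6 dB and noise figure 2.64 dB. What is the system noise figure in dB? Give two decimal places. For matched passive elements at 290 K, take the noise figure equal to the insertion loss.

Convert to linear (a loss of L dB is a gain of −L dB): F_i = 10^(NF_i/10), G_i = 10^(G_i,dB/10)
  Stage 1: F_1 = 10^(1.07/10) = 1.279, G_1 = 10^(−1.07/10) = 0.7816
  Stage 2: F_2 = 10^(0.816/10) = 1.207, G_2 = 10^(19.0/10) = 79.43
  Stage 3: F_3 = 10^(3.85/10) = 2.427, G_3 = 10^(−3.22/10) = 0.4764
  Stage 4: F_4 = 10^(2.64/10) = 1.837, G_4 = 10^(24.6/10) = 288.4
Friis cascade:
  F = 1.279 + (1.207 − 1)/0.7816 + (2.427 − 1)/62.09 + (1.837 − 1)/29.58 = 1.595
NF = 10 log₁₀(1.595) = 2.03 dB

2.03 dB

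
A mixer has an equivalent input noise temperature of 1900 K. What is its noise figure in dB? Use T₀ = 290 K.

F = 1 + T_e/T₀ = 1 + 1900/290 = 7.55172
NF = 10 log₁₀(7.55172) = 8.78 dB

8.78 dB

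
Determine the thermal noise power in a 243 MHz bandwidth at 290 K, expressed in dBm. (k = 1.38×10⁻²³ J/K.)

−90.1 dBm

P_n = kTB = 1.38×10⁻²³ × 290 × 2.43×10⁸ = 9.72×10⁻¹³ W
In dBm: 10 log₁₀(9.72×10⁻¹³ / 10⁻³) = −90.1 dBm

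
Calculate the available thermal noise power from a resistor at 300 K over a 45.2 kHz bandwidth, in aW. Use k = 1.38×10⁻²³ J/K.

P_n = kTB = 1.38×10⁻²³ × 300 × 4.52×10⁴ = 1.87×10⁻¹⁶ W = 187 aW

187 aW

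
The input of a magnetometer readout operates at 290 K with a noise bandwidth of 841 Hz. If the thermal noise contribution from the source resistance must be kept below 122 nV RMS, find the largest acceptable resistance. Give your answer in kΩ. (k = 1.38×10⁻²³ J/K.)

Johnson–Nyquist: V_n = √(4kTRB) ⇒ R = V_n² / (4kTB)
4kTB = 4 × 1.38×10⁻²³ × 290 × 8.41×10² = 1.35×10⁻¹⁷
R = (1.22×10⁻⁷)² / 1.35×10⁻¹⁷ = 1.11×10³ Ω = 1.11 kΩ

1.11 kΩ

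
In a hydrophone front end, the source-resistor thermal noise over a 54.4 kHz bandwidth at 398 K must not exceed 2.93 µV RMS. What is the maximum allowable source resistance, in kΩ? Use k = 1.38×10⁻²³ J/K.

7.18 kΩ

Johnson–Nyquist: V_n = √(4kTRB) ⇒ R = V_n² / (4kTB)
4kTB = 4 × 1.38×10⁻²³ × 398 × 5.44×10⁴ = 1.20×10⁻¹⁵
R = (2.93×10⁻⁶)² / 1.20×10⁻¹⁵ = 7.18×10³ Ω = 7.18 kΩ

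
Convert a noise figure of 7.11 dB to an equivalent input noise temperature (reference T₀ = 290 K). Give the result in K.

F = 10^(7.11/10) = 5.14044
T_e = (F − 1)·T₀ = (5.14044 − 1) × 290 = 1201 K

1201 K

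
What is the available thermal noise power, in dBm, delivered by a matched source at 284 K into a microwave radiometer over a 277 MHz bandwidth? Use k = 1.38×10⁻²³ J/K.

P_n = kTB = 1.38×10⁻²³ × 284 × 2.77×10⁸ = 1.09×10⁻¹² W
In dBm: 10 log₁₀(1.09×10⁻¹² / 10⁻³) = −89.6 dBm

−89.6 dBm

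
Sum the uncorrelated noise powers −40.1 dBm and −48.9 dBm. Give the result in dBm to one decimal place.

−39.6 dBm

Convert to linear, add, convert back:
P₁ = 9.77×10⁻⁸ W, P₂ = 1.29×10⁻⁸ W
P_tot = 1.11×10⁻⁷ W → 10 log₁₀(P_tot / 10⁻³) = −39.6 dBm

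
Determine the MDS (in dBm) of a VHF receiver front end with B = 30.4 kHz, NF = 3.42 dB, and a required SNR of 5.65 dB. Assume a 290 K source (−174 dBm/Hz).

−120.1 dBm

Sensitivity = −174 + 10 log₁₀(B) + NF + SNR_min
= −174 + 44.83 + 3.42 + 5.65
= −120.10 dBm → −120.1 dBm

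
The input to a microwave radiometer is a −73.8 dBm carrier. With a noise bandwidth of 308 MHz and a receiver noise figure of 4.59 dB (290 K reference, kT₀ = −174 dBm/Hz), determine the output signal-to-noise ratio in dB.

10.7 dB

Noise floor: N = −174 + 10 log₁₀(B) + NF
10 log₁₀(3.08×10⁸) = 84.89 dB
N = −174 + 84.89 + 4.59 = −84.52 dBm
SNR = P_sig − N = −73.8 − (−84.52) = 10.72 dB → 10.7 dB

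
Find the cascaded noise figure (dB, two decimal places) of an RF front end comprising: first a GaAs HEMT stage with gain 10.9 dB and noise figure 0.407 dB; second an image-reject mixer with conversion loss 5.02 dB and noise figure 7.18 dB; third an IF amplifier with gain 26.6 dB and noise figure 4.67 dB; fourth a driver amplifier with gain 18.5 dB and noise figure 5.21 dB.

2.88 dB

Convert to linear (a loss of L dB is a gain of −L dB): F_i = 10^(NF_i/10), G_i = 10^(G_i,dB/10)
  Stage 1: F_1 = 10^(0.407/10) = 1.098, G_1 = 10^(10.9/10) = 12.30
  Stage 2: F_2 = 10^(7.18/10) = 5.224, G_2 = 10^(−5.02/10) = 0.3148
  Stage 3: F_3 = 10^(4.67/10) = 2.931, G_3 = 10^(26.6/10) = 457.1
  Stage 4: F_4 = 10^(5.21/10) = 3.319, G_4 = 10^(18.5/10) = 70.79
Friis cascade:
  F = 1.098 + (5.224 − 1)/12.30 + (2.931 − 1)/3.873 + (3.319 − 1)/1770 = 1.942
NF = 10 log₁₀(1.942) = 2.88 dB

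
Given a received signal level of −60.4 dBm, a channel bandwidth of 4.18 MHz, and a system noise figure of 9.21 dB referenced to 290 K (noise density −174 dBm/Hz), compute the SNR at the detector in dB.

Noise floor: N = −174 + 10 log₁₀(B) + NF
10 log₁₀(4.18×10⁶) = 66.21 dB
N = −174 + 66.21 + 9.21 = −98.58 dBm
SNR = P_sig − N = −60.4 − (−98.58) = 38.18 dB → 38.2 dB

38.2 dB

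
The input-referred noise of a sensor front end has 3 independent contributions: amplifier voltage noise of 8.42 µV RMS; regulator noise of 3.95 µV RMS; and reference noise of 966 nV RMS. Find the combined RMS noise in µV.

9.35 µV

Uncorrelated sources add in power (mean-square): V_tot = √(ΣV_i²)
V_tot = √[(8.42×10⁻⁶)² + (3.95×10⁻⁶)² + (9.66×10⁻⁷)²] = 9.35×10⁻⁶ V = 9.35 µV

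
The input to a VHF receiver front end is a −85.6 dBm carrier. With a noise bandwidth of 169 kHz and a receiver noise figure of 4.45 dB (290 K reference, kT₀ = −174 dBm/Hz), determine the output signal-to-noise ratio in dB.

Noise floor: N = −174 + 10 log₁₀(B) + NF
10 log₁₀(1.69×10⁵) = 52.28 dB
N = −174 + 52.28 + 4.45 = −117.27 dBm
SNR = P_sig − N = −85.6 − (−117.27) = 31.67 dB → 31.7 dB

31.7 dB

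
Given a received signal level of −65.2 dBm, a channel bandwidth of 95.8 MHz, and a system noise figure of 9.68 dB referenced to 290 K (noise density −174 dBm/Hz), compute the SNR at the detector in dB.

19.3 dB

Noise floor: N = −174 + 10 log₁₀(B) + NF
10 log₁₀(9.58×10⁷) = 79.81 dB
N = −174 + 79.81 + 9.68 = −84.51 dBm
SNR = P_sig − N = −65.2 − (−84.51) = 19.31 dB → 19.3 dB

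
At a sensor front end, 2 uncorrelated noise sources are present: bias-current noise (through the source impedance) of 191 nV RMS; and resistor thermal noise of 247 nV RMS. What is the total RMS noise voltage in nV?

Uncorrelated sources add in power (mean-square): V_tot = √(ΣV_i²)
V_tot = √[(1.91×10⁻⁷)² + (2.47×10⁻⁷)²] = 3.12×10⁻⁷ V = 312 nV

312 nV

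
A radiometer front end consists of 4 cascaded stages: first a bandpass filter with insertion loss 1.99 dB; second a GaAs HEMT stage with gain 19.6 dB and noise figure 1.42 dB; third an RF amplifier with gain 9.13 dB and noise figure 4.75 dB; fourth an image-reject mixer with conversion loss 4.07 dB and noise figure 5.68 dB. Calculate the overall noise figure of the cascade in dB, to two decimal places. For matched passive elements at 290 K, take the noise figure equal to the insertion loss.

3.49 dB

Convert to linear (a loss of L dB is a gain of −L dB): F_i = 10^(NF_i/10), G_i = 10^(G_i,dB/10)
  Stage 1: F_1 = 10^(1.99/10) = 1.581, G_1 = 10^(−1.99/10) = 0.6324
  Stage 2: F_2 = 10^(1.42/10) = 1.387, G_2 = 10^(19.6/10) = 91.20
  Stage 3: F_3 = 10^(4.75/10) = 2.985, G_3 = 10^(9.13/10) = 8.185
  Stage 4: F_4 = 10^(5.68/10) = 3.698, G_4 = 10^(−4.07/10) = 0.3917
Friis cascade:
  F = 1.581 + (1.387 − 1)/0.6324 + (2.985 − 1)/57.68 + (3.698 − 1)/472.1 = 2.233
NF = 10 log₁₀(2.233) = 3.49 dB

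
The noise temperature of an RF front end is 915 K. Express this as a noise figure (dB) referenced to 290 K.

6.19 dB

F = 1 + T_e/T₀ = 1 + 915/290 = 4.15517
NF = 10 log₁₀(4.15517) = 6.19 dB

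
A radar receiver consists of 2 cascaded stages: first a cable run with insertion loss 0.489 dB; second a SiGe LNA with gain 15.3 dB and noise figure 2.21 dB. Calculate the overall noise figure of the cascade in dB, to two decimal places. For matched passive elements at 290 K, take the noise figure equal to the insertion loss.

Convert to linear (a loss of L dB is a gain of −L dB): F_i = 10^(NF_i/10), G_i = 10^(G_i,dB/10)
  Stage 1: F_1 = 10^(0.489/10) = 1.119, G_1 = 10^(−0.489/10) = 0.8935
  Stage 2: F_2 = 10^(2.21/10) = 1.663, G_2 = 10^(15.3/10) = 33.88
Friis cascade:
  F = 1.119 + (1.663 − 1)/0.8935 = 1.862
NF = 10 log₁₀(1.862) = 2.70 dB

2.70 dB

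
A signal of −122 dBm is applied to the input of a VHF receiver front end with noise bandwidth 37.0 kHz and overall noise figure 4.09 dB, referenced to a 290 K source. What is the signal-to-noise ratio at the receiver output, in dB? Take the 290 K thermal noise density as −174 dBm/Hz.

2.2 dB

Noise floor: N = −174 + 10 log₁₀(B) + NF
10 log₁₀(3.70×10⁴) = 45.68 dB
N = −174 + 45.68 + 4.09 = −124.23 dBm
SNR = P_sig − N = −122 − (−124.23) = 2.23 dB → 2.2 dB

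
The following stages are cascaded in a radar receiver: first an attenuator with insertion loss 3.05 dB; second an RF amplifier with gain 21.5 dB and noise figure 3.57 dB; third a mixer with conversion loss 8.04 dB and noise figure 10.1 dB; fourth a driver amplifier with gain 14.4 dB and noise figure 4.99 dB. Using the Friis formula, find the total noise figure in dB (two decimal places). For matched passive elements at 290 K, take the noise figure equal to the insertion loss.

Convert to linear (a loss of L dB is a gain of −L dB): F_i = 10^(NF_i/10), G_i = 10^(G_i,dB/10)
  Stage 1: F_1 = 10^(3.05/10) = 2.018, G_1 = 10^(−3.05/10) = 0.4955
  Stage 2: F_2 = 10^(3.57/10) = 2.275, G_2 = 10^(21.5/10) = 141.3
  Stage 3: F_3 = 10^(10.1/10) = 10.23, G_3 = 10^(−8.04/10) = 0.1570
  Stage 4: F_4 = 10^(4.99/10) = 3.155, G_4 = 10^(14.4/10) = 27.54
Friis cascade:
  F = 2.018 + (2.275 − 1)/0.4955 + (10.23 − 1)/69.98 + (3.155 − 1)/10.99 = 4.920
NF = 10 log₁₀(4.920) = 6.92 dB

6.92 dB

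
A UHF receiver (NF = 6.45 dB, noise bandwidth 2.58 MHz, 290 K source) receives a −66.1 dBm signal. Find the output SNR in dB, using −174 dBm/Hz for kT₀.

37.3 dB

Noise floor: N = −174 + 10 log₁₀(B) + NF
10 log₁₀(2.58×10⁶) = 64.12 dB
N = −174 + 64.12 + 6.45 = −103.43 dBm
SNR = P_sig − N = −66.1 − (−103.43) = 37.33 dB → 37.3 dB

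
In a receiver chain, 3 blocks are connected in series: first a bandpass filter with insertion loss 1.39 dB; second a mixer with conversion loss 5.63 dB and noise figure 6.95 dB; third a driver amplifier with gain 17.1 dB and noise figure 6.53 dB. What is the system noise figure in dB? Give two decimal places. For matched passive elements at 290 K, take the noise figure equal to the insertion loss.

13.88 dB

Convert to linear (a loss of L dB is a gain of −L dB): F_i = 10^(NF_i/10), G_i = 10^(G_i,dB/10)
  Stage 1: F_1 = 10^(1.39/10) = 1.377, G_1 = 10^(−1.39/10) = 0.7261
  Stage 2: F_2 = 10^(6.95/10) = 4.955, G_2 = 10^(−5.63/10) = 0.2735
  Stage 3: F_3 = 10^(6.53/10) = 4.498, G_3 = 10^(17.1/10) = 51.29
Friis cascade:
  F = 1.377 + (4.955 − 1)/0.7261 + (4.498 − 1)/0.1986 = 24.43
NF = 10 log₁₀(24.43) = 13.88 dB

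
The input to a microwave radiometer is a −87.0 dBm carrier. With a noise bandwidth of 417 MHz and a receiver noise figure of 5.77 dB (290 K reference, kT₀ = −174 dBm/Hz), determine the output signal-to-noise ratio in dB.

Noise floor: N = −174 + 10 log₁₀(B) + NF
10 log₁₀(4.17×10⁸) = 86.2 dB
N = −174 + 86.2 + 5.77 = −82.03 dBm
SNR = P_sig − N = −87.0 − (−82.03) = −4.97 dB → −5.0 dB

−5.0 dB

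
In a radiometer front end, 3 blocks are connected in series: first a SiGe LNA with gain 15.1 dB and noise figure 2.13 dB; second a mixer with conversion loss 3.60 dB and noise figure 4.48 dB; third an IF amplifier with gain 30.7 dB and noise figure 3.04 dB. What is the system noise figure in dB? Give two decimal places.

2.46 dB

Convert to linear (a loss of L dB is a gain of −L dB): F_i = 10^(NF_i/10), G_i = 10^(G_i,dB/10)
  Stage 1: F_1 = 10^(2.13/10) = 1.633, G_1 = 10^(15.1/10) = 32.36
  Stage 2: F_2 = 10^(4.48/10) = 2.805, G_2 = 10^(−3.60/10) = 0.4365
  Stage 3: F_3 = 10^(3.04/10) = 2.014, G_3 = 10^(30.7/10) = 1175
Friis cascade:
  F = 1.633 + (2.805 − 1)/32.36 + (2.014 − 1)/14.13 = 1.761
NF = 10 log₁₀(1.761) = 2.46 dB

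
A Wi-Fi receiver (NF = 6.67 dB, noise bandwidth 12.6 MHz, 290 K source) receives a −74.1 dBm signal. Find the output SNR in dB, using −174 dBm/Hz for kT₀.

22.2 dB

Noise floor: N = −174 + 10 log₁₀(B) + NF
10 log₁₀(1.26×10⁷) = 71 dB
N = −174 + 71 + 6.67 = −96.33 dBm
SNR = P_sig − N = −74.1 − (−96.33) = 22.23 dB → 22.2 dB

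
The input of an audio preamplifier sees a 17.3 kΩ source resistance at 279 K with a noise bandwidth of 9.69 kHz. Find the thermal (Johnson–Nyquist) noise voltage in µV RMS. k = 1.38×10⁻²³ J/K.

V_n = √(4kTRB)
4kTRB = 4 × 1.38×10⁻²³ × 279 × 1.73×10⁴ × 9.69×10³ = 2.58×10⁻¹² V²
V_n = √(2.58×10⁻¹²) = 1.61×10⁻⁶ V = 1.61 µV

1.61 µV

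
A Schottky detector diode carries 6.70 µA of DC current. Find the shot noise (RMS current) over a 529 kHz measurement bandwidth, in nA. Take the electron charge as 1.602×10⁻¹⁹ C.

I_n = √(2qI·B)
2qI·B = 2 × 1.602×10⁻¹⁹ × 6.70×10⁻⁶ × 5.29×10⁵ = 1.14×10⁻¹⁸ A²
I_n = √(1.14×10⁻¹⁸) = 1.07×10⁻⁹ A = 1.07 nA

1.07 nA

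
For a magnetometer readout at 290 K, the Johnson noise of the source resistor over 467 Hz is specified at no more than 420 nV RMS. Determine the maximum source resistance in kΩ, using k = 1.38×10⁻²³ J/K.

23.6 kΩ

Johnson–Nyquist: V_n = √(4kTRB) ⇒ R = V_n² / (4kTB)
4kTB = 4 × 1.38×10⁻²³ × 290 × 4.67×10² = 7.48×10⁻¹⁸
R = (4.20×10⁻⁷)² / 7.48×10⁻¹⁸ = 2.36×10⁴ Ω = 23.6 kΩ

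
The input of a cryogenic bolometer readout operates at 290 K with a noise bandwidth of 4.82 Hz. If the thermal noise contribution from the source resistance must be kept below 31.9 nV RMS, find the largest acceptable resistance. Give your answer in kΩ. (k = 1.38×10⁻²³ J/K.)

Johnson–Nyquist: V_n = √(4kTRB) ⇒ R = V_n² / (4kTB)
4kTB = 4 × 1.38×10⁻²³ × 290 × 4.82×10⁰ = 7.72×10⁻²⁰
R = (3.19×10⁻⁸)² / 7.72×10⁻²⁰ = 1.32×10⁴ Ω = 13.2 kΩ

13.2 kΩ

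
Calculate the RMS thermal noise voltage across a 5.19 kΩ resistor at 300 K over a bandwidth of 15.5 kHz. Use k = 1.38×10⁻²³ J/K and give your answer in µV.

V_n = √(4kTRB)
4kTRB = 4 × 1.38×10⁻²³ × 300 × 5.19×10³ × 1.55×10⁴ = 1.33×10⁻¹² V²
V_n = √(1.33×10⁻¹²) = 1.15×10⁻⁶ V = 1.15 µV

1.15 µV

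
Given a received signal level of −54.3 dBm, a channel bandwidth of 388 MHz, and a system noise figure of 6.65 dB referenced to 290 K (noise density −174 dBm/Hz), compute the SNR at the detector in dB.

Noise floor: N = −174 + 10 log₁₀(B) + NF
10 log₁₀(3.88×10⁸) = 85.89 dB
N = −174 + 85.89 + 6.65 = −81.46 dBm
SNR = P_sig − N = −54.3 − (−81.46) = 27.16 dB → 27.2 dB

27.2 dB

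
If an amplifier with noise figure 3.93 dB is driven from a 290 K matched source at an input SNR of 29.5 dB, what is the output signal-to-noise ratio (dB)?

25.57 dB

By definition F = SNR_in/SNR_out, so in dB: SNR_out = SNR_in − NF
SNR_out = 29.5 − 3.93 = 25.57 dB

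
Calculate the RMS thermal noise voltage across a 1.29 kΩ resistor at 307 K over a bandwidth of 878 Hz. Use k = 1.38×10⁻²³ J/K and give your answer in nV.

139 nV

V_n = √(4kTRB)
4kTRB = 4 × 1.38×10⁻²³ × 307 × 1.29×10³ × 8.78×10² = 1.92×10⁻¹⁴ V²
V_n = √(1.92×10⁻¹⁴) = 1.39×10⁻⁷ V = 139 nV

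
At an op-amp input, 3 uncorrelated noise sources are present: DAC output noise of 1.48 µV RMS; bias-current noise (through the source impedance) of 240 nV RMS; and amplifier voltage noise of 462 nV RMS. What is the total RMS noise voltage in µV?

1.57 µV

Uncorrelated sources add in power (mean-square): V_tot = √(ΣV_i²)
V_tot = √[(1.48×10⁻⁶)² + (2.40×10⁻⁷)² + (4.62×10⁻⁷)²] = 1.57×10⁻⁶ V = 1.57 µV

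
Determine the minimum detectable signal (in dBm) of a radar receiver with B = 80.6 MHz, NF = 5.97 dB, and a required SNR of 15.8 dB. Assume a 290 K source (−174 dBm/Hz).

Sensitivity = −174 + 10 log₁₀(B) + NF + SNR_min
= −174 + 79.06 + 5.97 + 15.8
= −73.17 dBm → −73.2 dBm

−73.2 dBm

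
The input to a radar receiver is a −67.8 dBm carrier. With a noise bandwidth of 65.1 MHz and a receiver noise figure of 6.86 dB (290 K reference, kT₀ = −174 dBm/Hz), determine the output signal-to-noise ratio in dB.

Noise floor: N = −174 + 10 log₁₀(B) + NF
10 log₁₀(6.51×10⁷) = 78.14 dB
N = −174 + 78.14 + 6.86 = −89.00 dBm
SNR = P_sig − N = −67.8 − (−89.00) = 21.20 dB → 21.2 dB

21.2 dB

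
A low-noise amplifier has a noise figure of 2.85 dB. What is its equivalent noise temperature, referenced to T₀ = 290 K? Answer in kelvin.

269 K

F = 10^(2.85/10) = 1.92752
T_e = (F − 1)·T₀ = (1.92752 − 1) × 290 = 269 K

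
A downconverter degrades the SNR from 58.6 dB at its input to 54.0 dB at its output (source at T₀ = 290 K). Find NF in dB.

4.6 dB

NF (dB) = SNR_in(dB) − SNR_out(dB) when the source is at T₀
NF = 58.6 − 54.0 = 4.6 dB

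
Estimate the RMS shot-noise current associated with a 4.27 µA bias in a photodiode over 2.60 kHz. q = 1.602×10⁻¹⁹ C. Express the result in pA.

I_n = √(2qI·B)
2qI·B = 2 × 1.602×10⁻¹⁹ × 4.27×10⁻⁶ × 2.60×10³ = 3.56×10⁻²¹ A²
I_n = √(3.56×10⁻²¹) = 5.96×10⁻¹¹ A = 59.6 pA

59.6 pA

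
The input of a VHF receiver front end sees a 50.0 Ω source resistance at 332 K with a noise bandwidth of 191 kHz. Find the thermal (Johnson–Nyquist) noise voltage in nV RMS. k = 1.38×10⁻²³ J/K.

418 nV

V_n = √(4kTRB)
4kTRB = 4 × 1.38×10⁻²³ × 332 × 5.00×10¹ × 1.91×10⁵ = 1.75×10⁻¹³ V²
V_n = √(1.75×10⁻¹³) = 4.18×10⁻⁷ V = 418 nV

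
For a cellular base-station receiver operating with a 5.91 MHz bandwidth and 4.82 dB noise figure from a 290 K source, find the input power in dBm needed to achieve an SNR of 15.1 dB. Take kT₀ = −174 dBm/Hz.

Sensitivity = −174 + 10 log₁₀(B) + NF + SNR_min
= −174 + 67.72 + 4.82 + 15.1
= −86.36 dBm → −86.4 dBm

−86.4 dBm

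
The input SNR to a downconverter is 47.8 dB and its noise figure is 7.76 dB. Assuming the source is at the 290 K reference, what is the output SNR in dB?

By definition F = SNR_in/SNR_out, so in dB: SNR_out = SNR_in − NF
SNR_out = 47.8 − 7.76 = 40.04 dB

40.04 dB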